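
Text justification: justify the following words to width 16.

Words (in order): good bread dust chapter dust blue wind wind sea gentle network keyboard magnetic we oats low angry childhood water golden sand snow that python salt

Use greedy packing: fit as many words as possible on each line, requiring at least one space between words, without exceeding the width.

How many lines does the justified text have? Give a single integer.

Line 1: ['good', 'bread', 'dust'] (min_width=15, slack=1)
Line 2: ['chapter', 'dust'] (min_width=12, slack=4)
Line 3: ['blue', 'wind', 'wind'] (min_width=14, slack=2)
Line 4: ['sea', 'gentle'] (min_width=10, slack=6)
Line 5: ['network', 'keyboard'] (min_width=16, slack=0)
Line 6: ['magnetic', 'we', 'oats'] (min_width=16, slack=0)
Line 7: ['low', 'angry'] (min_width=9, slack=7)
Line 8: ['childhood', 'water'] (min_width=15, slack=1)
Line 9: ['golden', 'sand', 'snow'] (min_width=16, slack=0)
Line 10: ['that', 'python', 'salt'] (min_width=16, slack=0)
Total lines: 10

Answer: 10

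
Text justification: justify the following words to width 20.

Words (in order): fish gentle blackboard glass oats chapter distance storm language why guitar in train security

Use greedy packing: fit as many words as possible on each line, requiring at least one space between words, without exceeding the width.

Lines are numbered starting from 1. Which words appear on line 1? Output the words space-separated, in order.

Line 1: ['fish', 'gentle'] (min_width=11, slack=9)
Line 2: ['blackboard', 'glass'] (min_width=16, slack=4)
Line 3: ['oats', 'chapter'] (min_width=12, slack=8)
Line 4: ['distance', 'storm'] (min_width=14, slack=6)
Line 5: ['language', 'why', 'guitar'] (min_width=19, slack=1)
Line 6: ['in', 'train', 'security'] (min_width=17, slack=3)

Answer: fish gentle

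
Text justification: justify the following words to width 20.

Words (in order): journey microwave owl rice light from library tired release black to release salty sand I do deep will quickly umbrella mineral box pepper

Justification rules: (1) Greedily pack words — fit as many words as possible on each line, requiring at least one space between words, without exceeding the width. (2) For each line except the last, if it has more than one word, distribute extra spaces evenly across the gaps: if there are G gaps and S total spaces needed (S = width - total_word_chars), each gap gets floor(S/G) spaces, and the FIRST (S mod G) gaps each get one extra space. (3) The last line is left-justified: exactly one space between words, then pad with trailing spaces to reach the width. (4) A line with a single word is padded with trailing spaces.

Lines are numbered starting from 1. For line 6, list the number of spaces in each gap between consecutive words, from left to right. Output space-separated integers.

Answer: 1 1 1

Derivation:
Line 1: ['journey', 'microwave'] (min_width=17, slack=3)
Line 2: ['owl', 'rice', 'light', 'from'] (min_width=19, slack=1)
Line 3: ['library', 'tired'] (min_width=13, slack=7)
Line 4: ['release', 'black', 'to'] (min_width=16, slack=4)
Line 5: ['release', 'salty', 'sand', 'I'] (min_width=20, slack=0)
Line 6: ['do', 'deep', 'will', 'quickly'] (min_width=20, slack=0)
Line 7: ['umbrella', 'mineral', 'box'] (min_width=20, slack=0)
Line 8: ['pepper'] (min_width=6, slack=14)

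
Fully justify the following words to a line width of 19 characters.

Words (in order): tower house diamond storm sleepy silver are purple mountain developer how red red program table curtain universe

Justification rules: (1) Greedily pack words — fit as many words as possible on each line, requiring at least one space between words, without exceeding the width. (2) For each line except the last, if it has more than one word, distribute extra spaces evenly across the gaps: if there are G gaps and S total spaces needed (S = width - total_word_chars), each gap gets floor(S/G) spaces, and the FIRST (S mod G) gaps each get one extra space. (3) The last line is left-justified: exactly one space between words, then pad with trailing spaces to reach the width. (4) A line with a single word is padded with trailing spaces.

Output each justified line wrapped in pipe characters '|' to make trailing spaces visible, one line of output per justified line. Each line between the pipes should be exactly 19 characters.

Answer: |tower house diamond|
|storm sleepy silver|
|are purple mountain|
|developer  how  red|
|red  program  table|
|curtain universe   |

Derivation:
Line 1: ['tower', 'house', 'diamond'] (min_width=19, slack=0)
Line 2: ['storm', 'sleepy', 'silver'] (min_width=19, slack=0)
Line 3: ['are', 'purple', 'mountain'] (min_width=19, slack=0)
Line 4: ['developer', 'how', 'red'] (min_width=17, slack=2)
Line 5: ['red', 'program', 'table'] (min_width=17, slack=2)
Line 6: ['curtain', 'universe'] (min_width=16, slack=3)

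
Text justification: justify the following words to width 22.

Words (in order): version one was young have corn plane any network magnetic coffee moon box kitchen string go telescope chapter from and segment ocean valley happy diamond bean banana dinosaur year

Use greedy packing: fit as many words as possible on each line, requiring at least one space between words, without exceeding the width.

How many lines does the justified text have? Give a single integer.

Line 1: ['version', 'one', 'was', 'young'] (min_width=21, slack=1)
Line 2: ['have', 'corn', 'plane', 'any'] (min_width=19, slack=3)
Line 3: ['network', 'magnetic'] (min_width=16, slack=6)
Line 4: ['coffee', 'moon', 'box'] (min_width=15, slack=7)
Line 5: ['kitchen', 'string', 'go'] (min_width=17, slack=5)
Line 6: ['telescope', 'chapter', 'from'] (min_width=22, slack=0)
Line 7: ['and', 'segment', 'ocean'] (min_width=17, slack=5)
Line 8: ['valley', 'happy', 'diamond'] (min_width=20, slack=2)
Line 9: ['bean', 'banana', 'dinosaur'] (min_width=20, slack=2)
Line 10: ['year'] (min_width=4, slack=18)
Total lines: 10

Answer: 10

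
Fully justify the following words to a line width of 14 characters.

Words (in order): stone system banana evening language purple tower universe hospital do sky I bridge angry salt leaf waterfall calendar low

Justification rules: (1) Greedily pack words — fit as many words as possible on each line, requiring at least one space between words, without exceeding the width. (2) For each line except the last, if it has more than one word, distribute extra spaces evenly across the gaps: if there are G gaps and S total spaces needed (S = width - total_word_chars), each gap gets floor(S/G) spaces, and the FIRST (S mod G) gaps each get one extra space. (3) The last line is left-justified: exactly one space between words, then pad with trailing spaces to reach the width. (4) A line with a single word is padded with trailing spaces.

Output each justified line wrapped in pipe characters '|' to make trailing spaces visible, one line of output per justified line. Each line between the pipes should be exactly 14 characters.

Answer: |stone   system|
|banana evening|
|language      |
|purple   tower|
|universe      |
|hospital    do|
|sky  I  bridge|
|angry     salt|
|leaf waterfall|
|calendar low  |

Derivation:
Line 1: ['stone', 'system'] (min_width=12, slack=2)
Line 2: ['banana', 'evening'] (min_width=14, slack=0)
Line 3: ['language'] (min_width=8, slack=6)
Line 4: ['purple', 'tower'] (min_width=12, slack=2)
Line 5: ['universe'] (min_width=8, slack=6)
Line 6: ['hospital', 'do'] (min_width=11, slack=3)
Line 7: ['sky', 'I', 'bridge'] (min_width=12, slack=2)
Line 8: ['angry', 'salt'] (min_width=10, slack=4)
Line 9: ['leaf', 'waterfall'] (min_width=14, slack=0)
Line 10: ['calendar', 'low'] (min_width=12, slack=2)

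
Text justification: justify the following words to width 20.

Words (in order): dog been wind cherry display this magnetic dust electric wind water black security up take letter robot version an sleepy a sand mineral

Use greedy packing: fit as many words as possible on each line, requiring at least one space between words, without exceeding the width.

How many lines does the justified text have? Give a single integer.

Line 1: ['dog', 'been', 'wind', 'cherry'] (min_width=20, slack=0)
Line 2: ['display', 'this'] (min_width=12, slack=8)
Line 3: ['magnetic', 'dust'] (min_width=13, slack=7)
Line 4: ['electric', 'wind', 'water'] (min_width=19, slack=1)
Line 5: ['black', 'security', 'up'] (min_width=17, slack=3)
Line 6: ['take', 'letter', 'robot'] (min_width=17, slack=3)
Line 7: ['version', 'an', 'sleepy', 'a'] (min_width=19, slack=1)
Line 8: ['sand', 'mineral'] (min_width=12, slack=8)
Total lines: 8

Answer: 8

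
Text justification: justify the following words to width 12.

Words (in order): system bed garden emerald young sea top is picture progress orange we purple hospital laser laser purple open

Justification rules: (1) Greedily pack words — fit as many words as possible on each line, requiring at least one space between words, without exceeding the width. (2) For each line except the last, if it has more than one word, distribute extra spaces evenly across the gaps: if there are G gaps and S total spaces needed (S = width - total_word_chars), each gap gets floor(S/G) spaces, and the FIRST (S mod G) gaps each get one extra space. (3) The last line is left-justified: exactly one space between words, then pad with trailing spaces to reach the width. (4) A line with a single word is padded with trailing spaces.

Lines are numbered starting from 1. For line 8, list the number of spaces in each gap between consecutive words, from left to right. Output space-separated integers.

Answer: 4

Derivation:
Line 1: ['system', 'bed'] (min_width=10, slack=2)
Line 2: ['garden'] (min_width=6, slack=6)
Line 3: ['emerald'] (min_width=7, slack=5)
Line 4: ['young', 'sea'] (min_width=9, slack=3)
Line 5: ['top', 'is'] (min_width=6, slack=6)
Line 6: ['picture'] (min_width=7, slack=5)
Line 7: ['progress'] (min_width=8, slack=4)
Line 8: ['orange', 'we'] (min_width=9, slack=3)
Line 9: ['purple'] (min_width=6, slack=6)
Line 10: ['hospital'] (min_width=8, slack=4)
Line 11: ['laser', 'laser'] (min_width=11, slack=1)
Line 12: ['purple', 'open'] (min_width=11, slack=1)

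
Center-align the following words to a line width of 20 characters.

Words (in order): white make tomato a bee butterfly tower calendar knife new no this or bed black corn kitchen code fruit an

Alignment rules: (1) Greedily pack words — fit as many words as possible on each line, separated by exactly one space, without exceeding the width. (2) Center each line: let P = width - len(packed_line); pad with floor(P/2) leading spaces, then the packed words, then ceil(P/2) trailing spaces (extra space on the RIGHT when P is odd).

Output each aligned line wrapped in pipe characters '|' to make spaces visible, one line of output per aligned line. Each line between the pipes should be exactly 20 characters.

Line 1: ['white', 'make', 'tomato', 'a'] (min_width=19, slack=1)
Line 2: ['bee', 'butterfly', 'tower'] (min_width=19, slack=1)
Line 3: ['calendar', 'knife', 'new'] (min_width=18, slack=2)
Line 4: ['no', 'this', 'or', 'bed', 'black'] (min_width=20, slack=0)
Line 5: ['corn', 'kitchen', 'code'] (min_width=17, slack=3)
Line 6: ['fruit', 'an'] (min_width=8, slack=12)

Answer: |white make tomato a |
|bee butterfly tower |
| calendar knife new |
|no this or bed black|
| corn kitchen code  |
|      fruit an      |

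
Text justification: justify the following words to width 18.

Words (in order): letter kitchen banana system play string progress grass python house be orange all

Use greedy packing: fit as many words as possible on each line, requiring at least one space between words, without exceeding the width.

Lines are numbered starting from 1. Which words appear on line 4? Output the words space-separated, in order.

Answer: grass python house

Derivation:
Line 1: ['letter', 'kitchen'] (min_width=14, slack=4)
Line 2: ['banana', 'system', 'play'] (min_width=18, slack=0)
Line 3: ['string', 'progress'] (min_width=15, slack=3)
Line 4: ['grass', 'python', 'house'] (min_width=18, slack=0)
Line 5: ['be', 'orange', 'all'] (min_width=13, slack=5)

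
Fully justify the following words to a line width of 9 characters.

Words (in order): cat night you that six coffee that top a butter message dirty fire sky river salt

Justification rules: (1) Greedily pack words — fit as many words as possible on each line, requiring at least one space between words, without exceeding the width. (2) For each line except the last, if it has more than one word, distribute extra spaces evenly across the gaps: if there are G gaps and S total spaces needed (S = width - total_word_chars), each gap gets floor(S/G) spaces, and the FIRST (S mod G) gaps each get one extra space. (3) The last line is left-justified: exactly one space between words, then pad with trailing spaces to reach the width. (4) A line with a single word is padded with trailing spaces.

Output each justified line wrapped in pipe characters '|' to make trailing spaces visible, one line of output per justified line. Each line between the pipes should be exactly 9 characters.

Line 1: ['cat', 'night'] (min_width=9, slack=0)
Line 2: ['you', 'that'] (min_width=8, slack=1)
Line 3: ['six'] (min_width=3, slack=6)
Line 4: ['coffee'] (min_width=6, slack=3)
Line 5: ['that', 'top'] (min_width=8, slack=1)
Line 6: ['a', 'butter'] (min_width=8, slack=1)
Line 7: ['message'] (min_width=7, slack=2)
Line 8: ['dirty'] (min_width=5, slack=4)
Line 9: ['fire', 'sky'] (min_width=8, slack=1)
Line 10: ['river'] (min_width=5, slack=4)
Line 11: ['salt'] (min_width=4, slack=5)

Answer: |cat night|
|you  that|
|six      |
|coffee   |
|that  top|
|a  butter|
|message  |
|dirty    |
|fire  sky|
|river    |
|salt     |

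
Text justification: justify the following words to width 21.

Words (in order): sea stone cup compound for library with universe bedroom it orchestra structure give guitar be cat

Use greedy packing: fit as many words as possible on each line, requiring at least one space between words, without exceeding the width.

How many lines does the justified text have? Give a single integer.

Answer: 6

Derivation:
Line 1: ['sea', 'stone', 'cup'] (min_width=13, slack=8)
Line 2: ['compound', 'for', 'library'] (min_width=20, slack=1)
Line 3: ['with', 'universe', 'bedroom'] (min_width=21, slack=0)
Line 4: ['it', 'orchestra'] (min_width=12, slack=9)
Line 5: ['structure', 'give', 'guitar'] (min_width=21, slack=0)
Line 6: ['be', 'cat'] (min_width=6, slack=15)
Total lines: 6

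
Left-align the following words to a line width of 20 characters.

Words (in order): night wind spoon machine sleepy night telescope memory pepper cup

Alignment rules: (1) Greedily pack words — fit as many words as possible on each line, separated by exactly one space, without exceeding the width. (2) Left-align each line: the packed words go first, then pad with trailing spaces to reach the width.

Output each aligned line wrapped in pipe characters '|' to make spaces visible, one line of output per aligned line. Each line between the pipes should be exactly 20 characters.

Line 1: ['night', 'wind', 'spoon'] (min_width=16, slack=4)
Line 2: ['machine', 'sleepy', 'night'] (min_width=20, slack=0)
Line 3: ['telescope', 'memory'] (min_width=16, slack=4)
Line 4: ['pepper', 'cup'] (min_width=10, slack=10)

Answer: |night wind spoon    |
|machine sleepy night|
|telescope memory    |
|pepper cup          |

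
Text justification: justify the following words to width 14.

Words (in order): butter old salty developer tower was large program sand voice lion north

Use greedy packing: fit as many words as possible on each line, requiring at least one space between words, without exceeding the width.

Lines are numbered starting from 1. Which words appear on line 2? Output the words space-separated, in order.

Answer: salty

Derivation:
Line 1: ['butter', 'old'] (min_width=10, slack=4)
Line 2: ['salty'] (min_width=5, slack=9)
Line 3: ['developer'] (min_width=9, slack=5)
Line 4: ['tower', 'was'] (min_width=9, slack=5)
Line 5: ['large', 'program'] (min_width=13, slack=1)
Line 6: ['sand', 'voice'] (min_width=10, slack=4)
Line 7: ['lion', 'north'] (min_width=10, slack=4)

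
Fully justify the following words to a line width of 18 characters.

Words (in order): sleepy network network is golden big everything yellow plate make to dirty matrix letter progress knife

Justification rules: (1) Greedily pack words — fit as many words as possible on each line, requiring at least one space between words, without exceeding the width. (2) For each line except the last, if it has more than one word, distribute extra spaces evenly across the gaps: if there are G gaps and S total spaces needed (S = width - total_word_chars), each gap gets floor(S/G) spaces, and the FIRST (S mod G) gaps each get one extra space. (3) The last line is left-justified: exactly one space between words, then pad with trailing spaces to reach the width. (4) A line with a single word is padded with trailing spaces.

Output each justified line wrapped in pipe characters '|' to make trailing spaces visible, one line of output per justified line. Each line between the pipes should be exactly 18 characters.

Answer: |sleepy     network|
|network  is golden|
|big     everything|
|yellow  plate make|
|to   dirty  matrix|
|letter    progress|
|knife             |

Derivation:
Line 1: ['sleepy', 'network'] (min_width=14, slack=4)
Line 2: ['network', 'is', 'golden'] (min_width=17, slack=1)
Line 3: ['big', 'everything'] (min_width=14, slack=4)
Line 4: ['yellow', 'plate', 'make'] (min_width=17, slack=1)
Line 5: ['to', 'dirty', 'matrix'] (min_width=15, slack=3)
Line 6: ['letter', 'progress'] (min_width=15, slack=3)
Line 7: ['knife'] (min_width=5, slack=13)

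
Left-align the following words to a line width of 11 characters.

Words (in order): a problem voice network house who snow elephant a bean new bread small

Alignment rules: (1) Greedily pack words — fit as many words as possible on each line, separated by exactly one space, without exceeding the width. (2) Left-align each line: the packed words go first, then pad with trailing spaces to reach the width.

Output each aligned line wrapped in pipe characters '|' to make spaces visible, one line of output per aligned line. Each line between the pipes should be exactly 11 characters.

Line 1: ['a', 'problem'] (min_width=9, slack=2)
Line 2: ['voice'] (min_width=5, slack=6)
Line 3: ['network'] (min_width=7, slack=4)
Line 4: ['house', 'who'] (min_width=9, slack=2)
Line 5: ['snow'] (min_width=4, slack=7)
Line 6: ['elephant', 'a'] (min_width=10, slack=1)
Line 7: ['bean', 'new'] (min_width=8, slack=3)
Line 8: ['bread', 'small'] (min_width=11, slack=0)

Answer: |a problem  |
|voice      |
|network    |
|house who  |
|snow       |
|elephant a |
|bean new   |
|bread small|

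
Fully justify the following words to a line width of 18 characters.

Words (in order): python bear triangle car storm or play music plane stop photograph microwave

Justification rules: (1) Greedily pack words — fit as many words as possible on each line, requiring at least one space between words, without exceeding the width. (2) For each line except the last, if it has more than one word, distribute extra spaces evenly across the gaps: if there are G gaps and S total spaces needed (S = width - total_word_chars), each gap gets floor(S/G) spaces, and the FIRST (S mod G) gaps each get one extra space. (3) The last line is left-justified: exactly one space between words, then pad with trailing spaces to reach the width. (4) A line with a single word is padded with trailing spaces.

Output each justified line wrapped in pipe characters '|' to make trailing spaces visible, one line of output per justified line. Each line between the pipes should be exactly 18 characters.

Answer: |python        bear|
|triangle car storm|
|or    play   music|
|plane         stop|
|photograph        |
|microwave         |

Derivation:
Line 1: ['python', 'bear'] (min_width=11, slack=7)
Line 2: ['triangle', 'car', 'storm'] (min_width=18, slack=0)
Line 3: ['or', 'play', 'music'] (min_width=13, slack=5)
Line 4: ['plane', 'stop'] (min_width=10, slack=8)
Line 5: ['photograph'] (min_width=10, slack=8)
Line 6: ['microwave'] (min_width=9, slack=9)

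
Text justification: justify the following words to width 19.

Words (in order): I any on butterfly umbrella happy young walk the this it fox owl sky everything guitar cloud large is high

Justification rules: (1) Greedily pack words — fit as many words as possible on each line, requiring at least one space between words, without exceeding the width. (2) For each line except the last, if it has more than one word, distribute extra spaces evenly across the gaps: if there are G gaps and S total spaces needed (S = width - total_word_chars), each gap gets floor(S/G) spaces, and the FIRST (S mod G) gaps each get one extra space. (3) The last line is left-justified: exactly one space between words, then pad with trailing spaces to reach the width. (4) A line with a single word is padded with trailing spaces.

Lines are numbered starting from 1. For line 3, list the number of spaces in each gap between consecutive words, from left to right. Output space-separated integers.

Answer: 1 1 1

Derivation:
Line 1: ['I', 'any', 'on', 'butterfly'] (min_width=18, slack=1)
Line 2: ['umbrella', 'happy'] (min_width=14, slack=5)
Line 3: ['young', 'walk', 'the', 'this'] (min_width=19, slack=0)
Line 4: ['it', 'fox', 'owl', 'sky'] (min_width=14, slack=5)
Line 5: ['everything', 'guitar'] (min_width=17, slack=2)
Line 6: ['cloud', 'large', 'is', 'high'] (min_width=19, slack=0)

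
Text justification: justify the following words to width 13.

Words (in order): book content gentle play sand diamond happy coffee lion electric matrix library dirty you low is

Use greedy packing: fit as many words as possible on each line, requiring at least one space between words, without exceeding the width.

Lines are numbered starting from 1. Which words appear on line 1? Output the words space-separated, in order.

Answer: book content

Derivation:
Line 1: ['book', 'content'] (min_width=12, slack=1)
Line 2: ['gentle', 'play'] (min_width=11, slack=2)
Line 3: ['sand', 'diamond'] (min_width=12, slack=1)
Line 4: ['happy', 'coffee'] (min_width=12, slack=1)
Line 5: ['lion', 'electric'] (min_width=13, slack=0)
Line 6: ['matrix'] (min_width=6, slack=7)
Line 7: ['library', 'dirty'] (min_width=13, slack=0)
Line 8: ['you', 'low', 'is'] (min_width=10, slack=3)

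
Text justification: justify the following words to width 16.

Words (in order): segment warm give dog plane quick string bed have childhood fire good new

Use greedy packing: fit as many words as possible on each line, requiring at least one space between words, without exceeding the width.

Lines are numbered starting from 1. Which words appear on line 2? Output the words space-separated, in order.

Answer: give dog plane

Derivation:
Line 1: ['segment', 'warm'] (min_width=12, slack=4)
Line 2: ['give', 'dog', 'plane'] (min_width=14, slack=2)
Line 3: ['quick', 'string', 'bed'] (min_width=16, slack=0)
Line 4: ['have', 'childhood'] (min_width=14, slack=2)
Line 5: ['fire', 'good', 'new'] (min_width=13, slack=3)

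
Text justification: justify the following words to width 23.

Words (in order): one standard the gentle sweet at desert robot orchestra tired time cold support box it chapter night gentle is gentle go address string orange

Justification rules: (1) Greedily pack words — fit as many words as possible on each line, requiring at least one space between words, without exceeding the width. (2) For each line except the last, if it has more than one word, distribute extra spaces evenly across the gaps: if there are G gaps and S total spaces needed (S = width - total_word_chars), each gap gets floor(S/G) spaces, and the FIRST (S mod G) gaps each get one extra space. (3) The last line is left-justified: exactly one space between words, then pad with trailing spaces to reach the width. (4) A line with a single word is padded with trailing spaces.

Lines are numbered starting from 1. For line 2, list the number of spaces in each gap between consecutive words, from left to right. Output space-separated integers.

Line 1: ['one', 'standard', 'the', 'gentle'] (min_width=23, slack=0)
Line 2: ['sweet', 'at', 'desert', 'robot'] (min_width=21, slack=2)
Line 3: ['orchestra', 'tired', 'time'] (min_width=20, slack=3)
Line 4: ['cold', 'support', 'box', 'it'] (min_width=19, slack=4)
Line 5: ['chapter', 'night', 'gentle', 'is'] (min_width=23, slack=0)
Line 6: ['gentle', 'go', 'address'] (min_width=17, slack=6)
Line 7: ['string', 'orange'] (min_width=13, slack=10)

Answer: 2 2 1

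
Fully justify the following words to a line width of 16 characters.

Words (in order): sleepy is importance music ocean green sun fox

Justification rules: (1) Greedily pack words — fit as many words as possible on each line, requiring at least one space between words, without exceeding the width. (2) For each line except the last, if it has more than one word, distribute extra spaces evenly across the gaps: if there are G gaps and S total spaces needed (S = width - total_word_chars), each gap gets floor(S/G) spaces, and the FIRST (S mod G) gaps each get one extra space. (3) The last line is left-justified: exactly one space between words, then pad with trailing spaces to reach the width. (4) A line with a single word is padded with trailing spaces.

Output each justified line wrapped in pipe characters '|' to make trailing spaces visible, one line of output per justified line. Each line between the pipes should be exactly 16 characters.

Answer: |sleepy        is|
|importance music|
|ocean  green sun|
|fox             |

Derivation:
Line 1: ['sleepy', 'is'] (min_width=9, slack=7)
Line 2: ['importance', 'music'] (min_width=16, slack=0)
Line 3: ['ocean', 'green', 'sun'] (min_width=15, slack=1)
Line 4: ['fox'] (min_width=3, slack=13)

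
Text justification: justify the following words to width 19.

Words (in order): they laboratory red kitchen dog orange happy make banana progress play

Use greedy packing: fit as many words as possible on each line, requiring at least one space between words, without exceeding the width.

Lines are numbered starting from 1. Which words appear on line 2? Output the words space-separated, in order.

Line 1: ['they', 'laboratory', 'red'] (min_width=19, slack=0)
Line 2: ['kitchen', 'dog', 'orange'] (min_width=18, slack=1)
Line 3: ['happy', 'make', 'banana'] (min_width=17, slack=2)
Line 4: ['progress', 'play'] (min_width=13, slack=6)

Answer: kitchen dog orange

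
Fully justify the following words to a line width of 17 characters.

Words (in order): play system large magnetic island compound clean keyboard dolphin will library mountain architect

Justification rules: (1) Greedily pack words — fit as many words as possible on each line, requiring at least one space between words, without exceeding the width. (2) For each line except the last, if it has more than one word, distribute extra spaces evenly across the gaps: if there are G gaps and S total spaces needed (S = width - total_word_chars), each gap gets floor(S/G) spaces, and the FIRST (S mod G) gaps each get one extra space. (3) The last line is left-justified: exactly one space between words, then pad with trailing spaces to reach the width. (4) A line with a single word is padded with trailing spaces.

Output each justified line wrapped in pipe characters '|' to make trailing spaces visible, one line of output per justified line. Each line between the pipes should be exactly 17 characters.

Line 1: ['play', 'system', 'large'] (min_width=17, slack=0)
Line 2: ['magnetic', 'island'] (min_width=15, slack=2)
Line 3: ['compound', 'clean'] (min_width=14, slack=3)
Line 4: ['keyboard', 'dolphin'] (min_width=16, slack=1)
Line 5: ['will', 'library'] (min_width=12, slack=5)
Line 6: ['mountain'] (min_width=8, slack=9)
Line 7: ['architect'] (min_width=9, slack=8)

Answer: |play system large|
|magnetic   island|
|compound    clean|
|keyboard  dolphin|
|will      library|
|mountain         |
|architect        |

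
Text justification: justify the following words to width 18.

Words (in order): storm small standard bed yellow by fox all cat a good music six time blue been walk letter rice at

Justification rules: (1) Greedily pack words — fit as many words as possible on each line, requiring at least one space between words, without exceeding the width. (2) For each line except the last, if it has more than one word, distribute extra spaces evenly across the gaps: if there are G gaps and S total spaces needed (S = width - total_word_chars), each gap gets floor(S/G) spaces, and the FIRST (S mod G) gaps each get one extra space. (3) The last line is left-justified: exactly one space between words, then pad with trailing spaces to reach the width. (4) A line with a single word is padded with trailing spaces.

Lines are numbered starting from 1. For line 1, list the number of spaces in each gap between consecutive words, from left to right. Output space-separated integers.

Answer: 8

Derivation:
Line 1: ['storm', 'small'] (min_width=11, slack=7)
Line 2: ['standard', 'bed'] (min_width=12, slack=6)
Line 3: ['yellow', 'by', 'fox', 'all'] (min_width=17, slack=1)
Line 4: ['cat', 'a', 'good', 'music'] (min_width=16, slack=2)
Line 5: ['six', 'time', 'blue', 'been'] (min_width=18, slack=0)
Line 6: ['walk', 'letter', 'rice'] (min_width=16, slack=2)
Line 7: ['at'] (min_width=2, slack=16)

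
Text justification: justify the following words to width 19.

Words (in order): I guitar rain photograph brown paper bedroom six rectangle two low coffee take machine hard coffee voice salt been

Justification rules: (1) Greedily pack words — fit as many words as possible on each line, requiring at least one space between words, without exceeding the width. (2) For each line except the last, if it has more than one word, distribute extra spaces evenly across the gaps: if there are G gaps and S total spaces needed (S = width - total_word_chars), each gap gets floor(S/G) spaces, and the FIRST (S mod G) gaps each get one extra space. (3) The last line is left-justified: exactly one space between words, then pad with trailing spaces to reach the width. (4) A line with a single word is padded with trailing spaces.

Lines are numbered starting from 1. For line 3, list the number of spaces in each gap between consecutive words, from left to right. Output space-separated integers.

Answer: 2 2

Derivation:
Line 1: ['I', 'guitar', 'rain'] (min_width=13, slack=6)
Line 2: ['photograph', 'brown'] (min_width=16, slack=3)
Line 3: ['paper', 'bedroom', 'six'] (min_width=17, slack=2)
Line 4: ['rectangle', 'two', 'low'] (min_width=17, slack=2)
Line 5: ['coffee', 'take', 'machine'] (min_width=19, slack=0)
Line 6: ['hard', 'coffee', 'voice'] (min_width=17, slack=2)
Line 7: ['salt', 'been'] (min_width=9, slack=10)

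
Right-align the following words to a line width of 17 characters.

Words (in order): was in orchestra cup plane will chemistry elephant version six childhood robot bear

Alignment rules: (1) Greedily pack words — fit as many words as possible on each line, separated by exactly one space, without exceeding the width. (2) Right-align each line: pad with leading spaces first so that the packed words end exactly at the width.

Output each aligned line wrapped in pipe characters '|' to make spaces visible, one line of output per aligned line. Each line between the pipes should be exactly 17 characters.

Line 1: ['was', 'in', 'orchestra'] (min_width=16, slack=1)
Line 2: ['cup', 'plane', 'will'] (min_width=14, slack=3)
Line 3: ['chemistry'] (min_width=9, slack=8)
Line 4: ['elephant', 'version'] (min_width=16, slack=1)
Line 5: ['six', 'childhood'] (min_width=13, slack=4)
Line 6: ['robot', 'bear'] (min_width=10, slack=7)

Answer: | was in orchestra|
|   cup plane will|
|        chemistry|
| elephant version|
|    six childhood|
|       robot bear|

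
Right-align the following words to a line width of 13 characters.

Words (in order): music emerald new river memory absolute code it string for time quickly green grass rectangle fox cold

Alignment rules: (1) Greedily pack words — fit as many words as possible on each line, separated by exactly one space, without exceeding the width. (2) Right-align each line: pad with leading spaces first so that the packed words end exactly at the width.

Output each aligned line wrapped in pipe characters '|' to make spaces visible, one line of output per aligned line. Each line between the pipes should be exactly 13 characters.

Answer: |music emerald|
|    new river|
|       memory|
|absolute code|
|it string for|
| time quickly|
|  green grass|
|rectangle fox|
|         cold|

Derivation:
Line 1: ['music', 'emerald'] (min_width=13, slack=0)
Line 2: ['new', 'river'] (min_width=9, slack=4)
Line 3: ['memory'] (min_width=6, slack=7)
Line 4: ['absolute', 'code'] (min_width=13, slack=0)
Line 5: ['it', 'string', 'for'] (min_width=13, slack=0)
Line 6: ['time', 'quickly'] (min_width=12, slack=1)
Line 7: ['green', 'grass'] (min_width=11, slack=2)
Line 8: ['rectangle', 'fox'] (min_width=13, slack=0)
Line 9: ['cold'] (min_width=4, slack=9)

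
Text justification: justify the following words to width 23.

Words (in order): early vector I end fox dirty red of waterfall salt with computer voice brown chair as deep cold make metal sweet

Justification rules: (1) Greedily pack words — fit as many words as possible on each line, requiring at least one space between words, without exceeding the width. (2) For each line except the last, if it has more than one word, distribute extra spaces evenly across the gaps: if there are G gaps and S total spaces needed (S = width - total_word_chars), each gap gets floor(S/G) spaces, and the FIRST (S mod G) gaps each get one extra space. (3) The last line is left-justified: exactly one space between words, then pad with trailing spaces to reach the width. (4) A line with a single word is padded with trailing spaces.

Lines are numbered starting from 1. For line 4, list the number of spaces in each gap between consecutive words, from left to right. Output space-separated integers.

Line 1: ['early', 'vector', 'I', 'end', 'fox'] (min_width=22, slack=1)
Line 2: ['dirty', 'red', 'of', 'waterfall'] (min_width=22, slack=1)
Line 3: ['salt', 'with', 'computer'] (min_width=18, slack=5)
Line 4: ['voice', 'brown', 'chair', 'as'] (min_width=20, slack=3)
Line 5: ['deep', 'cold', 'make', 'metal'] (min_width=20, slack=3)
Line 6: ['sweet'] (min_width=5, slack=18)

Answer: 2 2 2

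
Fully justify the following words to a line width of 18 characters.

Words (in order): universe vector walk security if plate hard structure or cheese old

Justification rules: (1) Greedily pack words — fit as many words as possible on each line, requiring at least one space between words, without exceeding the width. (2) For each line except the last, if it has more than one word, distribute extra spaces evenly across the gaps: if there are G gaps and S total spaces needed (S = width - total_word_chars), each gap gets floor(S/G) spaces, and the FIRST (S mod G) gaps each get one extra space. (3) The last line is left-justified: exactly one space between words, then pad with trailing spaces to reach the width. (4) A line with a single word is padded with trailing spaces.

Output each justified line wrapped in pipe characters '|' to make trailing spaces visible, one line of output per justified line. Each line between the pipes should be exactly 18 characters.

Answer: |universe    vector|
|walk  security  if|
|plate         hard|
|structure       or|
|cheese old        |

Derivation:
Line 1: ['universe', 'vector'] (min_width=15, slack=3)
Line 2: ['walk', 'security', 'if'] (min_width=16, slack=2)
Line 3: ['plate', 'hard'] (min_width=10, slack=8)
Line 4: ['structure', 'or'] (min_width=12, slack=6)
Line 5: ['cheese', 'old'] (min_width=10, slack=8)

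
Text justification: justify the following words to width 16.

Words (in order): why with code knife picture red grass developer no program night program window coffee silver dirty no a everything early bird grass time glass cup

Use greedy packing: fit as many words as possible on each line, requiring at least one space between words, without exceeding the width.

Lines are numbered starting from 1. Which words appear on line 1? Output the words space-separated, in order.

Line 1: ['why', 'with', 'code'] (min_width=13, slack=3)
Line 2: ['knife', 'picture'] (min_width=13, slack=3)
Line 3: ['red', 'grass'] (min_width=9, slack=7)
Line 4: ['developer', 'no'] (min_width=12, slack=4)
Line 5: ['program', 'night'] (min_width=13, slack=3)
Line 6: ['program', 'window'] (min_width=14, slack=2)
Line 7: ['coffee', 'silver'] (min_width=13, slack=3)
Line 8: ['dirty', 'no', 'a'] (min_width=10, slack=6)
Line 9: ['everything', 'early'] (min_width=16, slack=0)
Line 10: ['bird', 'grass', 'time'] (min_width=15, slack=1)
Line 11: ['glass', 'cup'] (min_width=9, slack=7)

Answer: why with code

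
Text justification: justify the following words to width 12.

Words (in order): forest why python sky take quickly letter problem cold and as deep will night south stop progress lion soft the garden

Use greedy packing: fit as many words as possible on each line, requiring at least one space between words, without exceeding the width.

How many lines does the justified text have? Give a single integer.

Answer: 11

Derivation:
Line 1: ['forest', 'why'] (min_width=10, slack=2)
Line 2: ['python', 'sky'] (min_width=10, slack=2)
Line 3: ['take', 'quickly'] (min_width=12, slack=0)
Line 4: ['letter'] (min_width=6, slack=6)
Line 5: ['problem', 'cold'] (min_width=12, slack=0)
Line 6: ['and', 'as', 'deep'] (min_width=11, slack=1)
Line 7: ['will', 'night'] (min_width=10, slack=2)
Line 8: ['south', 'stop'] (min_width=10, slack=2)
Line 9: ['progress'] (min_width=8, slack=4)
Line 10: ['lion', 'soft'] (min_width=9, slack=3)
Line 11: ['the', 'garden'] (min_width=10, slack=2)
Total lines: 11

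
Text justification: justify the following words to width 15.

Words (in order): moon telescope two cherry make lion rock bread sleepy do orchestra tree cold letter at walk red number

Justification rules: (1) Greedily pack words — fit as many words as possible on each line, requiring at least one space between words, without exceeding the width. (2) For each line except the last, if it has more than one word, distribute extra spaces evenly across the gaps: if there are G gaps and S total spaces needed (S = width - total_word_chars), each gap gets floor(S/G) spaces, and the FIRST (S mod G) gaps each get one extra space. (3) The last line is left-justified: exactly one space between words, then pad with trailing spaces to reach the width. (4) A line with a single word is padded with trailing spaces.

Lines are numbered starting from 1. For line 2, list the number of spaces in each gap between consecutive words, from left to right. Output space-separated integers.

Answer: 1 1

Derivation:
Line 1: ['moon', 'telescope'] (min_width=14, slack=1)
Line 2: ['two', 'cherry', 'make'] (min_width=15, slack=0)
Line 3: ['lion', 'rock', 'bread'] (min_width=15, slack=0)
Line 4: ['sleepy', 'do'] (min_width=9, slack=6)
Line 5: ['orchestra', 'tree'] (min_width=14, slack=1)
Line 6: ['cold', 'letter', 'at'] (min_width=14, slack=1)
Line 7: ['walk', 'red', 'number'] (min_width=15, slack=0)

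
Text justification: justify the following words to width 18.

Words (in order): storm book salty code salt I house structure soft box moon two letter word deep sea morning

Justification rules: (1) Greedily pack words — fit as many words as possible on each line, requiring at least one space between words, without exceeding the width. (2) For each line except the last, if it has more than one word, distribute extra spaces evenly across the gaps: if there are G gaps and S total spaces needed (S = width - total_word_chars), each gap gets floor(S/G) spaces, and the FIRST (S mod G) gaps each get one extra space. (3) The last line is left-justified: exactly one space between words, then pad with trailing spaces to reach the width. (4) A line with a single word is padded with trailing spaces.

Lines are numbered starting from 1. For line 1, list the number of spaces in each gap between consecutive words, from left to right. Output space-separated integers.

Line 1: ['storm', 'book', 'salty'] (min_width=16, slack=2)
Line 2: ['code', 'salt', 'I', 'house'] (min_width=17, slack=1)
Line 3: ['structure', 'soft', 'box'] (min_width=18, slack=0)
Line 4: ['moon', 'two', 'letter'] (min_width=15, slack=3)
Line 5: ['word', 'deep', 'sea'] (min_width=13, slack=5)
Line 6: ['morning'] (min_width=7, slack=11)

Answer: 2 2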